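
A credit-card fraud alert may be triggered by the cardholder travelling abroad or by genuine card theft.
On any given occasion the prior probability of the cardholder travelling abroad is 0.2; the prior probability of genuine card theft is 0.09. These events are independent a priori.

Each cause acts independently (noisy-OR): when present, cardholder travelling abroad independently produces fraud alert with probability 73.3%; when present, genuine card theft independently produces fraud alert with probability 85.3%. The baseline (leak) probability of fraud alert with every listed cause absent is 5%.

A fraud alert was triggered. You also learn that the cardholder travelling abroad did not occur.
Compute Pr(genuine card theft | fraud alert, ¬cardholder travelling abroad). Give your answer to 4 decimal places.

Pr(genuine card theft | fraud alert, ¬cardholder travelling abroad) ≈ 0.6299

Under noisy-OR, P(fraud alert | causes) = 1 − (1−0.05)·∏(1−qᵢ) over the active causes.
Enumerate both values of genuine card theft and weight by the priors:
  P(fraud alert | ¬cardholder travelling abroad) = 0.05×0.91 + 0.86035×0.09
        = 0.045500 + 0.077431 = 0.122931
Keeping only the genuine card theft-present terms gives 0.077431, so
  P(genuine card theft | fraud alert, ¬cardholder travelling abroad) = 0.077431 / 0.122931 ≈ 0.6299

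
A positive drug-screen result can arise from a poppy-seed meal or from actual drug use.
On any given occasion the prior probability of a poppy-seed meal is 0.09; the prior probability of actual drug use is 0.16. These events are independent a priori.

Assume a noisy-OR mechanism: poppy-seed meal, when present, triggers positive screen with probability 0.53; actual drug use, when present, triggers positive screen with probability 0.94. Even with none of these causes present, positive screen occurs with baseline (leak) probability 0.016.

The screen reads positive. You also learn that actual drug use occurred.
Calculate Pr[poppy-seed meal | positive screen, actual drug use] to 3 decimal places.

Under noisy-OR, P(positive screen | causes) = 1 − (1−0.016)·∏(1−qᵢ) over the active causes.
P(positive screen | actual drug use) = 0.94096·0.91 + 0.972251·0.09 = 0.856274 + 0.087503 = 0.943777
Of this, 0.087503 comes from 0.972251·0.09 (the poppy-seed meal=true cases).
So P(poppy-seed meal | positive screen, actual drug use) = 0.087503/0.943777 ≈ 0.093.

Pr[poppy-seed meal | positive screen, actual drug use] ≈ 0.093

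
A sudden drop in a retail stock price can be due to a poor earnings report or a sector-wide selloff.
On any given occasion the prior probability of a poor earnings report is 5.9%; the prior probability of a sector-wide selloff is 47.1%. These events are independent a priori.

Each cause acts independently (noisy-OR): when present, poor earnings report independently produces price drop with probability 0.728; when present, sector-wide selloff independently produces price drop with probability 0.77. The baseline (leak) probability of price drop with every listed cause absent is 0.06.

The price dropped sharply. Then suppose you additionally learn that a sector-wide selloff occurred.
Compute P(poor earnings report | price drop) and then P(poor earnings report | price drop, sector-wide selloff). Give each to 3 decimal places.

Under noisy-OR, P(price drop | causes) = 1 − (1−0.06)·∏(1−qᵢ) over the active causes.
By total probability over the 4 (poor earnings report, sector-wide selloff) configurations:
  P(price drop) = 0.06·0.941·0.529 + 0.7838·0.941·0.471 + 0.74432·0.059·0.529 + 0.941194·0.059·0.471
        = 0.029867 + 0.347389 + 0.023231 + 0.026155 = 0.426642
Configurations with poor earnings report contribute 0.049386, so
  P(poor earnings report | price drop) = 0.049386 / 0.426642 ≈ 0.116

Now also conditioning on sector-wide selloff=true:
P(price drop | sector-wide selloff) = 0.7838·0.941 + 0.941194·0.059 = 0.737556 + 0.055530 = 0.793086
Of this, 0.055530 comes from 0.941194·0.059 (the poor earnings report=true cases).
Hence the posterior is 0.055530/0.793086 ≈ 0.070.
The drop from 0.116 to 0.070 is the explaining-away (discounting) effect.

P(poor earnings report | price drop) ≈ 0.116; P(poor earnings report | price drop, sector-wide selloff) ≈ 0.070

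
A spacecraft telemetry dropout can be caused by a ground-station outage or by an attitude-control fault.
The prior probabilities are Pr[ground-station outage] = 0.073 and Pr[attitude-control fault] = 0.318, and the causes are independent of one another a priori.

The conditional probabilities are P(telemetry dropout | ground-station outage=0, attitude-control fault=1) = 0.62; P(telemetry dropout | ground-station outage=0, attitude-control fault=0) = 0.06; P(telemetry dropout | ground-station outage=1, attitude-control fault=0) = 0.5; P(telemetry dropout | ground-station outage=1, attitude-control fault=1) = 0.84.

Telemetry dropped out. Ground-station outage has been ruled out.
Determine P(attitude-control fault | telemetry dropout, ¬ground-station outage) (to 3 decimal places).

P(telemetry dropout | ¬ground-station outage) = 0.06·0.682 + 0.62·0.318 = 0.040920 + 0.197160 = 0.238080
The attitude-control fault-present share is 0.62·0.318 = 0.197160.
So P(attitude-control fault | telemetry dropout, ¬ground-station outage) = 0.197160/0.238080 ≈ 0.828.

P(attitude-control fault | telemetry dropout, ¬ground-station outage) ≈ 0.828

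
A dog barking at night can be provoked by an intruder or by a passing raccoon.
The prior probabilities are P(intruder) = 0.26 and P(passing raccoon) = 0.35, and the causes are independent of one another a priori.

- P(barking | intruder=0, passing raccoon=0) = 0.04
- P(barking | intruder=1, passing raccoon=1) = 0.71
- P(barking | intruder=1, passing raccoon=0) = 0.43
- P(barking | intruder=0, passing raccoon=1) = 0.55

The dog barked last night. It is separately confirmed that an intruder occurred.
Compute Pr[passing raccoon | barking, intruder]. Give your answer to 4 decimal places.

For the numerator, keep only passing raccoon=true terms: 0.71*0.35 = 0.248500
Denominator P(barking | intruder): 0.43*0.65 + 0.71*0.35 = 0.528000
Posterior = 0.248500 / 0.528000 ≈ 0.4706

Pr[passing raccoon | barking, intruder] ≈ 0.4706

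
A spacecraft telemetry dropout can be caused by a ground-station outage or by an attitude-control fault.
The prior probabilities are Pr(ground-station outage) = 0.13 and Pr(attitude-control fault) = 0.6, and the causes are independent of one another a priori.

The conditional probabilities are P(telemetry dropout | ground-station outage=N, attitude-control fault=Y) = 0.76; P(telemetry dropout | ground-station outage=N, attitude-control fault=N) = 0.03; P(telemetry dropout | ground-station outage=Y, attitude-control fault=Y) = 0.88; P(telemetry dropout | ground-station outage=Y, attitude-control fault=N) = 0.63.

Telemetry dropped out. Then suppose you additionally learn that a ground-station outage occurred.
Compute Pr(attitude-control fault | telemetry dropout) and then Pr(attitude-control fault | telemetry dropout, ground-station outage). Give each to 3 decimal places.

Pr(attitude-control fault | telemetry dropout) ≈ 0.915; Pr(attitude-control fault | telemetry dropout, ground-station outage) ≈ 0.677

P(telemetry dropout) = 0.03·0.87·0.4 + 0.76·0.87·0.6 + 0.63·0.13·0.4 + 0.88·0.13·0.6 = 0.010440 + 0.396720 + 0.032760 + 0.068640 = 0.508560
Restricting to configurations with attitude-control fault present: 0.396720 + 0.068640 = 0.465360.
So P(attitude-control fault | telemetry dropout) = 0.465360/0.508560 ≈ 0.915.

Now condition on the additional information:
Numerator (weight on configurations with attitude-control fault): 0.88×0.6 = 0.528000
The normalizing constant is 0.63×0.4 + 0.88×0.6 = 0.780000
Posterior = 0.528000 / 0.780000 ≈ 0.677
The drop from 0.915 to 0.677 is the explaining-away (discounting) effect.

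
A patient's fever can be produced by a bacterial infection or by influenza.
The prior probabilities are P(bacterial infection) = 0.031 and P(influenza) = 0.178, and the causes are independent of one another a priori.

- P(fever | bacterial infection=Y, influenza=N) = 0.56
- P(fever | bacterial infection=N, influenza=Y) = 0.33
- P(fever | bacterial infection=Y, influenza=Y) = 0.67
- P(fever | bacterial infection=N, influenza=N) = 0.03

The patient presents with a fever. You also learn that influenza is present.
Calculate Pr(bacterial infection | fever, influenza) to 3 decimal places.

Pr(bacterial infection | fever, influenza) ≈ 0.061

P(fever | influenza) = 0.33×0.969 + 0.67×0.031 = 0.319770 + 0.020770 = 0.340540
The bacterial infection-present share is 0.67×0.031 = 0.020770.
So P(bacterial infection | fever, influenza) = 0.020770/0.340540 ≈ 0.061.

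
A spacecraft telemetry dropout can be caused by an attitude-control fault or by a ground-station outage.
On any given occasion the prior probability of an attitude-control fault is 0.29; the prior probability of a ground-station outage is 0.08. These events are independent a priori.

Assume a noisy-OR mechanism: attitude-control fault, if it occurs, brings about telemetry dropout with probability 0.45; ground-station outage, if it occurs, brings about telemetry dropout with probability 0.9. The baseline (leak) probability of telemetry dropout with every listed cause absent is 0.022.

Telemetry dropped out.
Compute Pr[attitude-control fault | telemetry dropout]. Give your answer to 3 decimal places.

Pr[attitude-control fault | telemetry dropout] ≈ 0.689

Under noisy-OR, P(telemetry dropout | causes) = 1 − (1−0.022)·∏(1−qᵢ) over the active causes.
Weight on attitude-control fault=true, given the evidence: 0.123288 + 0.021952 = 0.145240
Denominator P(telemetry dropout): 0.022·0.71·0.92 + 0.9022·0.71·0.08 + 0.4621·0.29·0.92 + 0.94621·0.29·0.08 = 0.210855
Posterior = 0.145240 / 0.210855 ≈ 0.689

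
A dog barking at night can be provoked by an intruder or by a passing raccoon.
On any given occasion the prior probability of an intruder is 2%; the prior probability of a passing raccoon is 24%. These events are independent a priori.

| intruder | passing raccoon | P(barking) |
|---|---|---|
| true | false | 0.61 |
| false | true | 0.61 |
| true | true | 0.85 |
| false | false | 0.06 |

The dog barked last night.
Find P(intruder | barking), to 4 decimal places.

P(barking) = 0.06×0.98×0.76 + 0.61×0.98×0.24 + 0.61×0.02×0.76 + 0.85×0.02×0.24 = 0.044688 + 0.143472 + 0.009272 + 0.004080 = 0.201512
The intruder-present share is 0.009272 + 0.004080 = 0.013352.
P(intruder | barking) = 0.013352 / 0.201512 ≈ 0.0663

P(intruder | barking) ≈ 0.0663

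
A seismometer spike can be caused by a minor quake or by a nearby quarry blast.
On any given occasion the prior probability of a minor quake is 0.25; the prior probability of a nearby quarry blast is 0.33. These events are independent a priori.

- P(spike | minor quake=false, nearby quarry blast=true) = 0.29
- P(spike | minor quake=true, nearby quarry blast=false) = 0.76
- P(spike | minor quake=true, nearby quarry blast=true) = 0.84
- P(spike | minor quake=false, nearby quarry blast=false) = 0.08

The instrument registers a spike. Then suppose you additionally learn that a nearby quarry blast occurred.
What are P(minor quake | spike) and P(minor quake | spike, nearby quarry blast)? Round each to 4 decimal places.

Enumerate the 4 (minor quake, nearby quarry blast) configurations and weight by the priors:
  P(spike) = 0.08*0.75*0.67 + 0.29*0.75*0.33 + 0.76*0.25*0.67 + 0.84*0.25*0.33
        = 0.040200 + 0.071775 + 0.127300 + 0.069300 = 0.308575
Keeping only the minor quake-present terms gives 0.196600, so
  P(minor quake | spike) = 0.196600 / 0.308575 ≈ 0.6371

With the extra evidence:
P(spike | nearby quarry blast) = 0.29·0.75 + 0.84·0.25 = 0.217500 + 0.210000 = 0.427500
The minor quake-present share is 0.84·0.25 = 0.210000.
So P(minor quake | spike, nearby quarry blast) = 0.210000/0.427500 ≈ 0.4912.
Conditioning on nearby quarry blast lowers the posterior on minor quake: the classic explaining-away effect in a common-effect structure.

P(minor quake | spike) ≈ 0.6371; P(minor quake | spike, nearby quarry blast) ≈ 0.4912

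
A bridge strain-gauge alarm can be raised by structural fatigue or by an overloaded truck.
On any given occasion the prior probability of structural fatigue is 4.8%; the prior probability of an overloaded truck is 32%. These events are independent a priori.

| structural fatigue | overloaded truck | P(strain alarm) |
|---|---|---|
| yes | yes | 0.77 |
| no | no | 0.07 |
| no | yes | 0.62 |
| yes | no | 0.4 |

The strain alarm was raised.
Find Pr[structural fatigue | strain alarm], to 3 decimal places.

Pr[structural fatigue | strain alarm] ≈ 0.096

Enumerate the 4 (structural fatigue, overloaded truck) configurations and weight by the priors:
  P(strain alarm) = 0.07×0.952×0.68 + 0.62×0.952×0.32 + 0.4×0.048×0.68 + 0.77×0.048×0.32
        = 0.045315 + 0.188877 + 0.013056 + 0.011827 = 0.259075
Keeping only the structural fatigue-present terms gives 0.024883, so
  P(structural fatigue | strain alarm) = 0.024883 / 0.259075 ≈ 0.096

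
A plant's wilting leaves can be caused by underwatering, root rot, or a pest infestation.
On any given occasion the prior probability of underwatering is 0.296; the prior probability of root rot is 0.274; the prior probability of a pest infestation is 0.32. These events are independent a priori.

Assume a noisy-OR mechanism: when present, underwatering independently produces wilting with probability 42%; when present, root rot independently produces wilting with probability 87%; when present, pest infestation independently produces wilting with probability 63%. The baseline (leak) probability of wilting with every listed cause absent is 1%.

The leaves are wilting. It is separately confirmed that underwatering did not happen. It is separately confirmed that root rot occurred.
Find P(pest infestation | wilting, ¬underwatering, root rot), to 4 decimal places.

P(pest infestation | wilting, ¬underwatering, root rot) ≈ 0.3397

Under noisy-OR, P(wilting | causes) = 1 − (1−0.01)·∏(1−qᵢ) over the active causes.
P(wilting | ¬underwatering, root rot) = 0.8713×0.68 + 0.952381×0.32 = 0.592484 + 0.304762 = 0.897246
The pest infestation-present share is 0.952381×0.32 = 0.304762.
Hence the posterior is 0.304762/0.897246 ≈ 0.3397.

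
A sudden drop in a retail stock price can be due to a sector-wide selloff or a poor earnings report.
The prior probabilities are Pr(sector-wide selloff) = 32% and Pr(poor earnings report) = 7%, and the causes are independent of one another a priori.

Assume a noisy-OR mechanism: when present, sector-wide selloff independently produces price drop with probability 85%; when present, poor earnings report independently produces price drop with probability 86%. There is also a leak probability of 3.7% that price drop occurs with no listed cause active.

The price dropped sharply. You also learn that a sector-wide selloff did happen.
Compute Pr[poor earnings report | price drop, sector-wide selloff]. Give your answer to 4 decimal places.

Under noisy-OR, P(price drop | causes) = 1 − (1−0.037)·∏(1−qᵢ) over the active causes.
P(price drop | sector-wide selloff) = 0.85555·0.93 + 0.979777·0.07 = 0.795662 + 0.068584 = 0.864246
The poor earnings report-present share is 0.979777·0.07 = 0.068584.
P(poor earnings report | price drop, sector-wide selloff) = 0.068584 / 0.864246 ≈ 0.0794

Pr[poor earnings report | price drop, sector-wide selloff] ≈ 0.0794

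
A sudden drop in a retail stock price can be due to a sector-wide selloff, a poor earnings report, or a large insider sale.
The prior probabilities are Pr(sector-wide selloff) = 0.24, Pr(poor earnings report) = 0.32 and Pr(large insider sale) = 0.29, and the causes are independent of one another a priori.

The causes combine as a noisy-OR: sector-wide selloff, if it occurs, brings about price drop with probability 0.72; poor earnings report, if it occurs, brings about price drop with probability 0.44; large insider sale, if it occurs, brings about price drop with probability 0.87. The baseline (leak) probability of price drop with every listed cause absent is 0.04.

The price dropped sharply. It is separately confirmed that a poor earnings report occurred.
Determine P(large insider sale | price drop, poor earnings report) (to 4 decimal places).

Under noisy-OR, P(price drop | causes) = 1 − (1−0.04)·∏(1−qᵢ) over the active causes.
Sum P(price drop|·) weighted by the priors over the 4 (sector-wide selloff, large insider sale) configurations:
  P(price drop | poor earnings report) = 0.4624×0.76×0.71 + 0.930112×0.76×0.29 + 0.849472×0.24×0.71 + 0.980431×0.24×0.29
        = 0.249511 + 0.204997 + 0.144750 + 0.068238 = 0.667496
Configurations with large insider sale contribute 0.273235, so
  P(large insider sale | price drop, poor earnings report) = 0.273235 / 0.667496 ≈ 0.4093

P(large insider sale | price drop, poor earnings report) ≈ 0.4093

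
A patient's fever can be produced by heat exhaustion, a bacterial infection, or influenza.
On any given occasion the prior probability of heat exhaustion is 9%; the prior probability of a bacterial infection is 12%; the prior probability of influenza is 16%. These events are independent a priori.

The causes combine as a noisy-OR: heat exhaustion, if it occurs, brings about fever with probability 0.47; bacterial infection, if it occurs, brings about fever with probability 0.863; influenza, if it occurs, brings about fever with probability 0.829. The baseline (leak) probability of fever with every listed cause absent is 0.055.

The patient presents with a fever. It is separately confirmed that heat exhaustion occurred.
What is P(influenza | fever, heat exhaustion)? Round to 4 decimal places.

Under noisy-OR, P(fever | causes) = 1 − (1−0.055)·∏(1−qᵢ) over the active causes.
Weight on influenza=true, given the evidence: 0.128741 + 0.018975 = 0.147716
Denominator P(fever | heat exhaustion): 0.49915×0.88×0.84 + 0.914355×0.88×0.16 + 0.931384×0.12×0.84 + 0.988267×0.12×0.16 = 0.610572
Posterior = 0.147716 / 0.610572 ≈ 0.2419

P(influenza | fever, heat exhaustion) ≈ 0.2419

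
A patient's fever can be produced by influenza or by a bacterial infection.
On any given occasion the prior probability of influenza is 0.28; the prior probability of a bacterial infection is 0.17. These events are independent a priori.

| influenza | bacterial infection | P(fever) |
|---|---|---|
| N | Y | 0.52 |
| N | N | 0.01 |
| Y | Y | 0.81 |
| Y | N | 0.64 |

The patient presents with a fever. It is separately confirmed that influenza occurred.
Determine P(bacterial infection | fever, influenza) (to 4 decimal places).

P(bacterial infection | fever, influenza) ≈ 0.2059

P(fever | influenza) = 0.64·0.83 + 0.81·0.17 = 0.531200 + 0.137700 = 0.668900
The bacterial infection-present share is 0.81·0.17 = 0.137700.
P(bacterial infection | fever, influenza) = 0.137700 / 0.668900 ≈ 0.2059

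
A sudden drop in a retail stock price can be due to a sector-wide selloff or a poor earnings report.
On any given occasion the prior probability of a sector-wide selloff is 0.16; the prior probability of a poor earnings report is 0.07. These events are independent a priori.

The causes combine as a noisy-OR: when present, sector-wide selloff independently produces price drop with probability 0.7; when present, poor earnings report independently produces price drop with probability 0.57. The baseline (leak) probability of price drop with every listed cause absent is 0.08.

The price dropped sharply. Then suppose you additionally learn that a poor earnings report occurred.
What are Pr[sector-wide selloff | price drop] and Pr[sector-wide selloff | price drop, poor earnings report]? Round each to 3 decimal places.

Pr[sector-wide selloff | price drop] ≈ 0.545; Pr[sector-wide selloff | price drop, poor earnings report] ≈ 0.217

Under noisy-OR, P(price drop | causes) = 1 − (1−0.08)·∏(1−qᵢ) over the active causes.
For the numerator, keep only sector-wide selloff=true terms: 0.107731 + 0.009871 = 0.117602
Normalizer over all consistent configurations: 0.08*0.84*0.93 + 0.6044*0.84*0.07 + 0.724*0.16*0.93 + 0.88132*0.16*0.07 = 0.215637
P(sector-wide selloff | price drop) = 0.117602/0.215637 ≈ 0.545

With the extra evidence:
P(price drop | poor earnings report) = 0.6044*0.84 + 0.88132*0.16 = 0.507696 + 0.141011 = 0.648707
The sector-wide selloff-present share is 0.88132*0.16 = 0.141011.
P(sector-wide selloff | price drop, poor earnings report) = 0.141011 / 0.648707 ≈ 0.217
This is intercausal reasoning (explaining away): once poor earnings report accounts for the price drop, sector-wide selloff becomes less likely.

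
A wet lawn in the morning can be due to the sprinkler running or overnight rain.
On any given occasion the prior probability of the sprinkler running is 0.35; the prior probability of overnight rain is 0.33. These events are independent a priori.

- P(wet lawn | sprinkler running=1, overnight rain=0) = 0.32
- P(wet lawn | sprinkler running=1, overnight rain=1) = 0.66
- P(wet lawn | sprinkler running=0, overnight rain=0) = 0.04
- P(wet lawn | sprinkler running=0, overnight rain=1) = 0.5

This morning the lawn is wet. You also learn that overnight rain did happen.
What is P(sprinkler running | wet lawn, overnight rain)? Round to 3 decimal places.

For the numerator, keep only sprinkler running=true terms: 0.66·0.35 = 0.231000
Denominator P(wet lawn | overnight rain): 0.5·0.65 + 0.66·0.35 = 0.556000
Posterior = 0.231000 / 0.556000 ≈ 0.415

P(sprinkler running | wet lawn, overnight rain) ≈ 0.415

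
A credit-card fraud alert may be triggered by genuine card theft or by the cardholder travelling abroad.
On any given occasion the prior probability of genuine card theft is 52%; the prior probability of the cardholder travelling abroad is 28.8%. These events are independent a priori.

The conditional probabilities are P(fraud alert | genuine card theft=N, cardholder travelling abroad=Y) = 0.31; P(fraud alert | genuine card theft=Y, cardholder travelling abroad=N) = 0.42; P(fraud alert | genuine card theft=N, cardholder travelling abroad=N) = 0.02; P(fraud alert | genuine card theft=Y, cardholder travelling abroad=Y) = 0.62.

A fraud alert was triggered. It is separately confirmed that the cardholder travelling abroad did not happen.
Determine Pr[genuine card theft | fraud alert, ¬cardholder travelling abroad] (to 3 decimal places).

Pr[genuine card theft | fraud alert, ¬cardholder travelling abroad] ≈ 0.958

P(fraud alert | ¬cardholder travelling abroad) = 0.02*0.48 + 0.42*0.52 = 0.009600 + 0.218400 = 0.228000
The genuine card theft-present share is 0.42*0.52 = 0.218400.
So P(genuine card theft | fraud alert, ¬cardholder travelling abroad) = 0.218400/0.228000 ≈ 0.958.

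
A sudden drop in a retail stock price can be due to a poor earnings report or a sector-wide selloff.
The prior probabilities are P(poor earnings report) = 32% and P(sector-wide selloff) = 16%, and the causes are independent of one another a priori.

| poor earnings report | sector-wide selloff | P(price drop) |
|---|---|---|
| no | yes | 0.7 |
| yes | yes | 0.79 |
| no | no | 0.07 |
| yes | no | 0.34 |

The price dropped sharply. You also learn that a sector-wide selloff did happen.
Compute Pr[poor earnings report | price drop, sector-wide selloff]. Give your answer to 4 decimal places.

P(price drop | sector-wide selloff) = 0.7×0.68 + 0.79×0.32 = 0.476000 + 0.252800 = 0.728800
The poor earnings report-present share is 0.79×0.32 = 0.252800.
P(poor earnings report | price drop, sector-wide selloff) = 0.252800 / 0.728800 ≈ 0.3469

Pr[poor earnings report | price drop, sector-wide selloff] ≈ 0.3469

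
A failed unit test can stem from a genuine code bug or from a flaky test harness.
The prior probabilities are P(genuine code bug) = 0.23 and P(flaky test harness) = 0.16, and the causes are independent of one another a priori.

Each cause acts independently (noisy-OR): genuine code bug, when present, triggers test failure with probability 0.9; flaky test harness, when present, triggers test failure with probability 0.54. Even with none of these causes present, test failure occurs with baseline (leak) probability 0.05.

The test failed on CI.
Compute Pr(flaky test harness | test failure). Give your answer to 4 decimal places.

Under noisy-OR, P(test failure | causes) = 1 − (1−0.05)·∏(1−qᵢ) over the active causes.
Numerator (weight on configurations with flaky test harness): 0.069362 + 0.035192 = 0.104554
Denominator P(test failure): 0.05×0.77×0.84 + 0.563×0.77×0.16 + 0.905×0.23×0.84 + 0.9563×0.23×0.16 = 0.311740
P(flaky test harness | test failure) = 0.104554/0.311740 ≈ 0.3354

Pr(flaky test harness | test failure) ≈ 0.3354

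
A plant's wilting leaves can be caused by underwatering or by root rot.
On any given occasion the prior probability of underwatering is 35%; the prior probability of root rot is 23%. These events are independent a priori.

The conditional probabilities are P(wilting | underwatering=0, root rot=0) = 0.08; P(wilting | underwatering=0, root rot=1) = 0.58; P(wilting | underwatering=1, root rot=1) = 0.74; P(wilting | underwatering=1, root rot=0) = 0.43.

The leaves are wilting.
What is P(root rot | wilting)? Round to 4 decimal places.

P(wilting) = 0.08×0.65×0.77 + 0.58×0.65×0.23 + 0.43×0.35×0.77 + 0.74×0.35×0.23 = 0.040040 + 0.086710 + 0.115885 + 0.059570 = 0.302205
Of this, 0.146280 comes from 0.086710 + 0.059570 (the root rot=true cases).
Hence the posterior is 0.146280/0.302205 ≈ 0.4840.

P(root rot | wilting) ≈ 0.4840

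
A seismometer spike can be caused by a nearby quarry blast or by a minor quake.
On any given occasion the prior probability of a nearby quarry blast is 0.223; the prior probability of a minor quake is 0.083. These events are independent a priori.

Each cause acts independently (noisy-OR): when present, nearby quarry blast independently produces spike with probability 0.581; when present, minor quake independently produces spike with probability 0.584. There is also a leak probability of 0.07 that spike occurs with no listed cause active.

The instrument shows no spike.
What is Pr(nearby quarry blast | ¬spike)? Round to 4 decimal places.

Pr(nearby quarry blast | ¬spike) ≈ 0.1073

Under noisy-OR, P(spike | causes) = 1 − (1−0.07)·∏(1−qᵢ) over the active causes.
P(¬spike) = 0.93*0.777*0.917 + 0.38688*0.777*0.083 + 0.38967*0.223*0.917 + 0.162103*0.223*0.083 = 0.662633 + 0.024950 + 0.079684 + 0.003000 = 0.770267
The nearby quarry blast-present share is 0.079684 + 0.003000 = 0.082684.
Hence the posterior is 0.082684/0.770267 ≈ 0.1073.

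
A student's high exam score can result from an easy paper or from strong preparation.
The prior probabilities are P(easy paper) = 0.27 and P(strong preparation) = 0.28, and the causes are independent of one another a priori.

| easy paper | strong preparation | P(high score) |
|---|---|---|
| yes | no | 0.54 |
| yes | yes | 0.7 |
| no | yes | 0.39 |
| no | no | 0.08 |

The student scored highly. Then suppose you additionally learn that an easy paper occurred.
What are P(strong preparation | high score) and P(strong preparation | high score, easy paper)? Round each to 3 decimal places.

P(high score) = 0.08*0.73*0.72 + 0.39*0.73*0.28 + 0.54*0.27*0.72 + 0.7*0.27*0.28 = 0.042048 + 0.079716 + 0.104976 + 0.052920 = 0.279660
Of this, 0.132636 comes from 0.079716 + 0.052920 (the strong preparation=true cases).
So P(strong preparation | high score) = 0.132636/0.279660 ≈ 0.474.

Now also conditioning on easy paper=true:
P(high score | easy paper) = 0.54*0.72 + 0.7*0.28 = 0.388800 + 0.196000 = 0.584800
The strong preparation-present share is 0.7*0.28 = 0.196000.
P(strong preparation | high score, easy paper) = 0.196000 / 0.584800 ≈ 0.335

P(strong preparation | high score) ≈ 0.474; P(strong preparation | high score, easy paper) ≈ 0.335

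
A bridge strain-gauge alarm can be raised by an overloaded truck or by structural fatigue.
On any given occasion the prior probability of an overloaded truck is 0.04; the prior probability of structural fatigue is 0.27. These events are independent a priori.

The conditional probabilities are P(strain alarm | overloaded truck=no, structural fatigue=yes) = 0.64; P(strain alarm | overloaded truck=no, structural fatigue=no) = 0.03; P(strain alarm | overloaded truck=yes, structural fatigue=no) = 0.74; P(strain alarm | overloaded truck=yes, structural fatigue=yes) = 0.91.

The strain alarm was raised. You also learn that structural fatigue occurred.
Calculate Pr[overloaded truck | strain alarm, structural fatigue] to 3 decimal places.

Pr[overloaded truck | strain alarm, structural fatigue] ≈ 0.056

Enumerate both values of overloaded truck and weight by the priors:
  P(strain alarm | structural fatigue) = 0.64*0.96 + 0.91*0.04
        = 0.614400 + 0.036400 = 0.650800
Configurations with overloaded truck contribute 0.036400, so
  P(overloaded truck | strain alarm, structural fatigue) = 0.036400 / 0.650800 ≈ 0.056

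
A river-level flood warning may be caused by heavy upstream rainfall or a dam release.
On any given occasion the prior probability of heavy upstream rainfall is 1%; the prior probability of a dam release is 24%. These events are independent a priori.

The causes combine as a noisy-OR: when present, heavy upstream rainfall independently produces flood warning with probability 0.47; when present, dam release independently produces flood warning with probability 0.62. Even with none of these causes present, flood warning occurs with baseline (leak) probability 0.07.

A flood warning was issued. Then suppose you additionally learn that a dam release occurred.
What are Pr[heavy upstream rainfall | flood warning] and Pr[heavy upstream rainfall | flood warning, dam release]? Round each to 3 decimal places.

Pr[heavy upstream rainfall | flood warning] ≈ 0.027; Pr[heavy upstream rainfall | flood warning, dam release] ≈ 0.013

Under noisy-OR, P(flood warning | causes) = 1 − (1−0.07)·∏(1−qᵢ) over the active causes.
Enumerate the 4 (heavy upstream rainfall, dam release) configurations and weight by the priors:
  P(flood warning) = 0.07×0.99×0.76 + 0.6466×0.99×0.24 + 0.5071×0.01×0.76 + 0.812698×0.01×0.24
        = 0.052668 + 0.153632 + 0.003854 + 0.001950 = 0.212104
Configurations with heavy upstream rainfall contribute 0.005804, so
  P(heavy upstream rainfall | flood warning) = 0.005804 / 0.212104 ≈ 0.027

With the extra evidence:
P(flood warning | dam release) = 0.6466*0.99 + 0.812698*0.01 = 0.640134 + 0.008127 = 0.648261
Restricting to configurations with heavy upstream rainfall present: 0.812698*0.01 = 0.008127.
So P(heavy upstream rainfall | flood warning, dam release) = 0.008127/0.648261 ≈ 0.013.
This is intercausal reasoning (explaining away): once dam release accounts for the flood warning, heavy upstream rainfall becomes less likely.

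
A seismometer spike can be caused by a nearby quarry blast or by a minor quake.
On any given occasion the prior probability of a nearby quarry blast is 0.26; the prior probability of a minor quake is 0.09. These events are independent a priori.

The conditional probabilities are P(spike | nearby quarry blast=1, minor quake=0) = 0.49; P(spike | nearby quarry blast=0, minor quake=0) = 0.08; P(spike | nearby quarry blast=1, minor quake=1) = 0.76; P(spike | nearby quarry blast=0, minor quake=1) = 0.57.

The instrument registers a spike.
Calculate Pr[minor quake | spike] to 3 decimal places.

Sum P(spike|·) weighted by the priors over the 4 (nearby quarry blast, minor quake) configurations:
  P(spike) = 0.08*0.74*0.91 + 0.57*0.74*0.09 + 0.49*0.26*0.91 + 0.76*0.26*0.09
        = 0.053872 + 0.037962 + 0.115934 + 0.017784 = 0.225552
Keeping only the minor quake-present terms gives 0.055746, so
  P(minor quake | spike) = 0.055746 / 0.225552 ≈ 0.247

Pr[minor quake | spike] ≈ 0.247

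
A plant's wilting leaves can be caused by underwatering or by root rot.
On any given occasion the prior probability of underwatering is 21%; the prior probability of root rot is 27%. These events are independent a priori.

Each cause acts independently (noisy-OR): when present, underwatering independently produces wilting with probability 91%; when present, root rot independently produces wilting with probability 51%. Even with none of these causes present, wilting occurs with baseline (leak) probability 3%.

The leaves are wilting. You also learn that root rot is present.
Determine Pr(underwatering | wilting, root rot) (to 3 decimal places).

Under noisy-OR, P(wilting | causes) = 1 − (1−0.03)·∏(1−qᵢ) over the active causes.
Weight on underwatering=true, given the evidence: 0.957223·0.21 = 0.201017
The normalizing constant is 0.5247·0.79 + 0.957223·0.21 = 0.615530
Posterior = 0.201017 / 0.615530 ≈ 0.327

Pr(underwatering | wilting, root rot) ≈ 0.327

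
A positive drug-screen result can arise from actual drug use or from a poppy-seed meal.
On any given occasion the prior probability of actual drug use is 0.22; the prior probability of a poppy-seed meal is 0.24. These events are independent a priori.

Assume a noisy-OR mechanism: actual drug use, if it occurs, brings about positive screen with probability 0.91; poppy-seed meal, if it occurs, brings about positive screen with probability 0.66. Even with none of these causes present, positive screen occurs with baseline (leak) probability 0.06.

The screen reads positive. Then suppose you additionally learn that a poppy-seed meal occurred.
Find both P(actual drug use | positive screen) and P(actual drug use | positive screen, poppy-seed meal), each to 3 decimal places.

P(actual drug use | positive screen) ≈ 0.556; P(actual drug use | positive screen, poppy-seed meal) ≈ 0.287

Under noisy-OR, P(positive screen | causes) = 1 − (1−0.06)·∏(1−qᵢ) over the active causes.
By total probability over the 4 (actual drug use, poppy-seed meal) configurations:
  P(positive screen) = 0.06×0.78×0.76 + 0.6804×0.78×0.24 + 0.9154×0.22×0.76 + 0.971236×0.22×0.24
        = 0.035568 + 0.127371 + 0.153055 + 0.051281 = 0.367275
Keeping only the actual drug use-present terms gives 0.204336, so
  P(actual drug use | positive screen) = 0.204336 / 0.367275 ≈ 0.556

Now condition on the additional information:
P(positive screen | poppy-seed meal) = 0.6804·0.78 + 0.971236·0.22 = 0.530712 + 0.213672 = 0.744384
Of this, 0.213672 comes from 0.971236·0.22 (the actual drug use=true cases).
P(actual drug use | positive screen, poppy-seed meal) = 0.213672 / 0.744384 ≈ 0.287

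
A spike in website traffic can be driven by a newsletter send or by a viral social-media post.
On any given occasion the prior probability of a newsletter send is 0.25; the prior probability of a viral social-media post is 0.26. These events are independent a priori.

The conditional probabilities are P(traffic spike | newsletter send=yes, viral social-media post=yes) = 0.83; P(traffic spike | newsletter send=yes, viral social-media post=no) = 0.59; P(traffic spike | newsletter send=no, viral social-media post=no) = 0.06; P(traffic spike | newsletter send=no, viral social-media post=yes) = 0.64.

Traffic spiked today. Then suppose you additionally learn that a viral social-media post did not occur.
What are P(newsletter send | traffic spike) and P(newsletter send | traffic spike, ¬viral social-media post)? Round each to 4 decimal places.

By total probability over the 4 (newsletter send, viral social-media post) configurations:
  P(traffic spike) = 0.06·0.75·0.74 + 0.64·0.75·0.26 + 0.59·0.25·0.74 + 0.83·0.25·0.26
        = 0.033300 + 0.124800 + 0.109150 + 0.053950 = 0.321200
The terms with newsletter send present sum to 0.163100, so
  P(newsletter send | traffic spike) = 0.163100 / 0.321200 ≈ 0.5078

Now also conditioning on viral social-media post≠true:
Sum P(traffic spike|·) weighted by the priors over both values of newsletter send:
  P(traffic spike | ¬viral social-media post) = 0.06*0.75 + 0.59*0.25
        = 0.045000 + 0.147500 = 0.192500
Keeping only the newsletter send-present terms gives 0.147500, so
  P(newsletter send | traffic spike, ¬viral social-media post) = 0.147500 / 0.192500 ≈ 0.7662
Ruling out viral social-media post raises the posterior on newsletter send — the flip side of explaining away.

P(newsletter send | traffic spike) ≈ 0.5078; P(newsletter send | traffic spike, ¬viral social-media post) ≈ 0.7662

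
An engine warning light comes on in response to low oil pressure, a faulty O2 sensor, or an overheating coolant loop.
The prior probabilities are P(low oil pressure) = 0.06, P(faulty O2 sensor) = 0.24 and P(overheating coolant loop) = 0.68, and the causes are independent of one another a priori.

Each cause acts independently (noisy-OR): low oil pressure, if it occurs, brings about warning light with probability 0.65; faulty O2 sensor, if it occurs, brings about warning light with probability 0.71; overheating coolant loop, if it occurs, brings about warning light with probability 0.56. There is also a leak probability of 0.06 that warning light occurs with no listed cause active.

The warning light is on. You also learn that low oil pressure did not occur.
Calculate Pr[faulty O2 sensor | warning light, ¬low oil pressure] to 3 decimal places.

Pr[faulty O2 sensor | warning light, ¬low oil pressure] ≈ 0.386

Under noisy-OR, P(warning light | causes) = 1 − (1−0.06)·∏(1−qᵢ) over the active causes.
P(warning light | ¬low oil pressure) = 0.06*0.76*0.32 + 0.5864*0.76*0.68 + 0.7274*0.24*0.32 + 0.880056*0.24*0.68 = 0.014592 + 0.303052 + 0.055864 + 0.143625 = 0.517133
The faulty O2 sensor-present share is 0.055864 + 0.143625 = 0.199489.
Hence the posterior is 0.199489/0.517133 ≈ 0.386.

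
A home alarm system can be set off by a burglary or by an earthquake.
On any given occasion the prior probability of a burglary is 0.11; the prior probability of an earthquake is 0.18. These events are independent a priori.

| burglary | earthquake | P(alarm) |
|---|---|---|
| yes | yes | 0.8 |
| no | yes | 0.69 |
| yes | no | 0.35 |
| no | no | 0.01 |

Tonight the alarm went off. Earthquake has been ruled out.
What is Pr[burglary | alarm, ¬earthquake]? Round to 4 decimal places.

P(alarm | ¬earthquake) = 0.01×0.89 + 0.35×0.11 = 0.008900 + 0.038500 = 0.047400
The burglary-present share is 0.35×0.11 = 0.038500.
P(burglary | alarm, ¬earthquake) = 0.038500 / 0.047400 ≈ 0.8122

Pr[burglary | alarm, ¬earthquake] ≈ 0.8122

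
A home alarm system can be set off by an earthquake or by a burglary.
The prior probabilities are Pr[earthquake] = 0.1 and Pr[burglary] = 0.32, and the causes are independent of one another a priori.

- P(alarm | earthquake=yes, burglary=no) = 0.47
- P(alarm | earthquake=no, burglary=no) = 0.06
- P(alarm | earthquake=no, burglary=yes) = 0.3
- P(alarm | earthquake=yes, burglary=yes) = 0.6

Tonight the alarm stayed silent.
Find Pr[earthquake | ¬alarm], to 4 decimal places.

Enumerate the 4 (earthquake, burglary) configurations and weight by the priors:
  P(¬alarm) = 0.94*0.9*0.68 + 0.7*0.9*0.32 + 0.53*0.1*0.68 + 0.4*0.1*0.32
        = 0.575280 + 0.201600 + 0.036040 + 0.012800 = 0.825720
Keeping only the earthquake-present terms gives 0.048840, so
  P(earthquake | ¬alarm) = 0.048840 / 0.825720 ≈ 0.0591

Pr[earthquake | ¬alarm] ≈ 0.0591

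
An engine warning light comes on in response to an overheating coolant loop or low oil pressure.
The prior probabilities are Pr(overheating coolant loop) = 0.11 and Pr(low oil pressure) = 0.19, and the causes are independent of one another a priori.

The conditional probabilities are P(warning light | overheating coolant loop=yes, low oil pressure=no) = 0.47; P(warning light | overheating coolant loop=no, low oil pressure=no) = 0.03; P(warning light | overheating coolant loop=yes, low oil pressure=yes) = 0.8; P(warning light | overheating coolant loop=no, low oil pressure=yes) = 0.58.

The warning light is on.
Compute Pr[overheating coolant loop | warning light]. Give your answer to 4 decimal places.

P(warning light) = 0.03*0.89*0.81 + 0.58*0.89*0.19 + 0.47*0.11*0.81 + 0.8*0.11*0.19 = 0.021627 + 0.098078 + 0.041877 + 0.016720 = 0.178302
Of this, 0.058597 comes from 0.041877 + 0.016720 (the overheating coolant loop=true cases).
Hence the posterior is 0.058597/0.178302 ≈ 0.3286.

Pr[overheating coolant loop | warning light] ≈ 0.3286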